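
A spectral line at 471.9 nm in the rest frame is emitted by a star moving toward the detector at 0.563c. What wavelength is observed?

249.5 nm

Relativistic Doppler for wavelength: λ' = λ₀ · √((1 − β)/(1 + β)).
λ' = 471.9 × √(0.4370/1.5630) = 471.9 × 0.52876 ≈ 249.5 nm.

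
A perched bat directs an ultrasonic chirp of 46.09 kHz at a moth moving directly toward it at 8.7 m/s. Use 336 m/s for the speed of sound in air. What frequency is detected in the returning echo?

48.5 kHz

The moth first receives the wave as a moving observer: f₁ = f₀ · (v + u)/v = 46.09 × (336 + 8.7)/336 ≈ 47.3 kHz.
On reflection it acts as a source moving toward the stationary detector: f₂ = f₁ · v/(v − u) = 47.3 × 336/327.3 ≈ 48.5 kHz.
Equivalently f₂ = f₀ · (v + u)/(v − u).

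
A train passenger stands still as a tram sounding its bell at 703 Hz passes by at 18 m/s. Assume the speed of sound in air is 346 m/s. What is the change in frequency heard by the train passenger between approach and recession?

73.3 Hz

Approaching: f₁ = f · v/(v − v_s) = 703 × 346/328 ≈ 741.6 Hz.
Receding: f₂ = f · v/(v + v_s) = 703 × 346/364 ≈ 668.2 Hz.
Drop: f₁ − f₂ = 2f·v·v_s/(v² − v_s²) = 2 × 703 × 346 × 18/(346² − 18²) ≈ 73.3 Hz.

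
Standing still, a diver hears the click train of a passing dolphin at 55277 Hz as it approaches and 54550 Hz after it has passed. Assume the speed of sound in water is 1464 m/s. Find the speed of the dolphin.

f₁/f₂ = (v + v_s)/(v − v_s), so v_s = v · (f₁ − f₂)/(f₁ + f₂).
v_s = 1464 × (55277 − 54550)/(55277 + 54550) = 1464 × 727/109827 ≈ 9.7 m/s.

9.7 m/s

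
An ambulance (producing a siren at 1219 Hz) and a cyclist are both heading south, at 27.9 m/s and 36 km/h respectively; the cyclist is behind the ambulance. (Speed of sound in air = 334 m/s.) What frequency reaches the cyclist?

36 km/h = 10 m/s.
The cyclist is behind, so the ambulance is moving away from it while the cyclist is moving toward the ambulance.
Both move, so f' = f · (v + v_o)/(v + v_s).
f' = 1219 × (334 + 10)/(334 + 27.9) = 1219 × 344/361.9 ≈ 1159 Hz.

1159 Hz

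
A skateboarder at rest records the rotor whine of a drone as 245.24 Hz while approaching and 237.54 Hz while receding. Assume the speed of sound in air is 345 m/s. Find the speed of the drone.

f₁/f₂ = (v + v_s)/(v − v_s), so v_s = v · (f₁ − f₂)/(f₁ + f₂).
v_s = 345 × (245.24 − 237.54)/(245.24 + 237.54) = 345 × 7.70/482.78 ≈ 5.5 m/s.

5.5 m/s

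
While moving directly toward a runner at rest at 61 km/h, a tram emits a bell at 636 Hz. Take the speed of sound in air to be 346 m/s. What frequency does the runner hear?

61 km/h = 16.94 m/s.
Moving source, stationary observer: f' = f · v/(v − v_s) since the source is approaching.
f' = 636 × 346/(346 − 16.94) = 636 × 346/329.1 ≈ 669 Hz.

669 Hz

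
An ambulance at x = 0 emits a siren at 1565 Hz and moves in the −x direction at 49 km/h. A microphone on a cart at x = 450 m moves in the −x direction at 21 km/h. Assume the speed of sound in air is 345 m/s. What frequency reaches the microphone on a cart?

49 km/h = 13.61 m/s; 21 km/h = 5.833 m/s.
The observer lies on the +x side, so the source is heading away from the observer and the observer is heading toward the source.
General Doppler shift: f' = f · (v + v_o)/(v + v_s).
f' = 1565 × (345 + 5.833)/(345 + 13.61) = 1565 × 350.83/358.61 ≈ 1531 Hz.

1531 Hz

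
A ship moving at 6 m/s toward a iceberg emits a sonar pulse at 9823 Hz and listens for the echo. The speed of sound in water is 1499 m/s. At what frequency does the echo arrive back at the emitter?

The iceberg receives the sound from a moving source: f₁ = f₀ · v/(v − v_e) = 9823 × 1499/1493 ≈ 9862 Hz.
On the return leg the ship is a moving observer: f₂ = f₁ · (v + v_e)/v = 9862 × 1505/1499 ≈ 9902 Hz.
Equivalently f₂ = f₀ · (v + v_e)/(v − v_e).

9902 Hz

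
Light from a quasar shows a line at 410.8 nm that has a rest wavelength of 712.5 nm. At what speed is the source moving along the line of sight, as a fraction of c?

λ'/λ₀ = 0.5766 < 1 (blueshift), so the source is approaching.
λ'/λ₀ = √((1 − β)/(1 + β)) for an approaching source ⇒ β = (1 − r²)/(1 + r²) with r = λ'/λ₀.
β = (1 − 0.3324)/(1 + 0.3324) ≈ 0.501.

0.501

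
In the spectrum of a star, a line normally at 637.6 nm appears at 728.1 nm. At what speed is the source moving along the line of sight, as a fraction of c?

λ'/λ₀ = 1.1419 > 1 (redshift), so the source is receding.
λ'/λ₀ = √((1 + β)/(1 − β)) for a receding source ⇒ β = (r² − 1)/(r² + 1) with r = λ'/λ₀.
β = (1.3040 − 1)/(1.3040 + 1) ≈ 0.132.

0.132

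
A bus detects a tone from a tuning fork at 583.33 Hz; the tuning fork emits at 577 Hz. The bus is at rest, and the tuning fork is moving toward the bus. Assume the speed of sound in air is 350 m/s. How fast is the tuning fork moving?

3.8 m/s

f' = f · v/(v − v_s) ⇒ v_s = v · |1 − f/f'|.
v_s = 350 × |1 − 577/583.33| = 350 × 0.01085 ≈ 3.8 m/s.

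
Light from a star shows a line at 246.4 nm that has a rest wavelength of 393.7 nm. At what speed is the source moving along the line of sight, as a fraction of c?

λ'/λ₀ = 0.6259 < 1 (blueshift), so the source is approaching.
λ'/λ₀ = √((1 − β)/(1 + β)) for an approaching source ⇒ β = (1 − r²)/(1 + r²) with r = λ'/λ₀.
β = (1 − 0.3917)/(1 + 0.3917) ≈ 0.437.

0.437c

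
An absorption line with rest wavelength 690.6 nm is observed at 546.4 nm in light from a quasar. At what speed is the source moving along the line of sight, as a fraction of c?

0.230

λ'/λ₀ = 0.7912 < 1 (blueshift), so the source is approaching.
λ'/λ₀ = √((1 − β)/(1 + β)) for an approaching source ⇒ β = (1 − r²)/(1 + r²) with r = λ'/λ₀.
β = (1 − 0.6260)/(1 + 0.6260) ≈ 0.230.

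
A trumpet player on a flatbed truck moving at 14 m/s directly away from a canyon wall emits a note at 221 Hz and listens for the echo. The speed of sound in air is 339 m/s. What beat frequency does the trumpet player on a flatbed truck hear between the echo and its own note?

The canyon wall receives the sound from a moving source: f₁ = f₀ · v/(v + v_e) = 221 × 339/353 ≈ 212.24 Hz.
On the return leg the trumpet player on a flatbed truck is a moving observer: f₂ = f₁ · (v − v_e)/v = 212.24 × 325/339 ≈ 203.47 Hz.
Equivalently f₂ = f₀ · (v − v_e)/(v + v_e).
Beat against the emitted tone: |f₂ − f₀| = 2v_e·f₀/(v + v_e) = 2 × 14 × 221/353 ≈ 17.5 Hz.

17.5 Hz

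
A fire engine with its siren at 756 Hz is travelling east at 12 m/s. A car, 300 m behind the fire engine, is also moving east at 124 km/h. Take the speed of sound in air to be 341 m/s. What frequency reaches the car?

124 km/h = 34.44 m/s.
The car is behind, so the fire engine is moving away from it while the car is moving toward the fire engine.
Both move, so f' = f · (v + v_o)/(v + v_s).
f' = 756 × (341 + 34.44)/(341 + 12) = 756 × 375.44/353 ≈ 804 Hz.

804 Hz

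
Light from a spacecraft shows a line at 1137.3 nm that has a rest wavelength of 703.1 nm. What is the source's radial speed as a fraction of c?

0.447

λ'/λ₀ = 1.6176 > 1 (redshift), so the source is receding.
λ'/λ₀ = √((1 + β)/(1 − β)) for a receding source ⇒ β = (r² − 1)/(r² + 1) with r = λ'/λ₀.
β = (2.6165 − 1)/(2.6165 + 1) ≈ 0.447.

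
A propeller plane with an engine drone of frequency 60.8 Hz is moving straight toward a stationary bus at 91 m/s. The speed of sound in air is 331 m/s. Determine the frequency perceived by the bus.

Only the source moves, toward the listener, so f' = f · v/(v − v_s).
f' = 60.8 × 331/(331 − 91) = 60.8 × 331/240 ≈ 84 Hz.

84 Hz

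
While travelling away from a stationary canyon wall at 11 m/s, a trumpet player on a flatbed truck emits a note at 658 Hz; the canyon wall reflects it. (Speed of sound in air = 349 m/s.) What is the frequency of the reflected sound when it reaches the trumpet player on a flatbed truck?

618 Hz

The canyon wall receives the sound from a moving source: f₁ = f₀ · v/(v + v_e) = 658 × 349/360 ≈ 638 Hz.
On the return leg the trumpet player on a flatbed truck is a moving observer: f₂ = f₁ · (v − v_e)/v = 638 × 338/349 ≈ 618 Hz.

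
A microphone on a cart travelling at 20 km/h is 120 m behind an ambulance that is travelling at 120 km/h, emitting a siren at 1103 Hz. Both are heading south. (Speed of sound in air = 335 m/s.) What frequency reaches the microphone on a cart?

1020 Hz

120 km/h = 33.33 m/s; 20 km/h = 5.556 m/s.
The microphone on a cart is behind, so the ambulance is moving away from it while the microphone on a cart is moving toward the ambulance.
General Doppler shift: f' = f · (v + v_o)/(v + v_s).
f' = 1103 × (335 + 5.556)/(335 + 33.33) = 1103 × 340.56/368.33 ≈ 1020 Hz.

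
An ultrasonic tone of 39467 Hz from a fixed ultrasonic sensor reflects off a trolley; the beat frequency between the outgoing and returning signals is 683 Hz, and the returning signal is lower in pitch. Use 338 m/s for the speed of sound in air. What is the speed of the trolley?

2.95 m/s

Double Doppler shift off a moving reflector: f₂ = f₀ · (v + u)/(v − u) (u > 0 toward emitter).
Returning signal is lower, so f₂ = f₀ − Δf = 39467 − 683 = 38784 Hz.
Rearranging, u = v · (f₂ − f₀)/(f₂ + f₀) = 338 × -683/78251 ≈ -2.95 m/s.
So the trolley is moving at 2.95 m/s away from the emitter.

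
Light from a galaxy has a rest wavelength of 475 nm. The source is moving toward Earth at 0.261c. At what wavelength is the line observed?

363.6 nm

Relativistic Doppler for wavelength: λ' = λ₀ · √((1 − β)/(1 + β)).
λ' = 475 × √(0.7390/1.2610) = 475 × 0.76553 ≈ 363.6 nm.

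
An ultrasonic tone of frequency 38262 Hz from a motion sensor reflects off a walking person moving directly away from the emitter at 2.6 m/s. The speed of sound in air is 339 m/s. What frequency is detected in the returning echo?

At the walking person (a moving observer), f₁ = f₀ · (v − u)/v = 38262 × 336.4/339 ≈ 37969 Hz.
The reflection then acts as a moving source: f₂ = f₁ · v/(v + u) ≈ 37680 Hz.

37680 Hz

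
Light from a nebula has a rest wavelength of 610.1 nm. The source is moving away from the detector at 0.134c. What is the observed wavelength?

Relativistic Doppler for wavelength: λ' = λ₀ · √((1 + β)/(1 − β)).
λ' = 610.1 × √(1.1340/0.8660) = 610.1 × 1.14432 ≈ 698.1 nm.

698.1 nm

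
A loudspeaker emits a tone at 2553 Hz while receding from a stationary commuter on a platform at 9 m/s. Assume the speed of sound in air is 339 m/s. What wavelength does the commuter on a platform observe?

13.6 cm

Only the source moves, away from the listener, so f' = f · v/(v + v_s).
f' = 2553 × 339/(339 + 9) ≈ 2487 Hz.
λ' = v/f' = 339/2486.97 ≈ 13.6 cm.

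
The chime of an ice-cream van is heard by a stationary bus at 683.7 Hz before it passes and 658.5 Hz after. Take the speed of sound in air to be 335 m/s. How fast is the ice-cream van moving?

f₁/f₂ = (v + v_s)/(v − v_s), so v_s = v · (f₁ − f₂)/(f₁ + f₂).
v_s = 335 × (683.7 − 658.5)/(683.7 + 658.5) = 335 × 25.2/1342.2 ≈ 6.3 m/s.

6.3 m/s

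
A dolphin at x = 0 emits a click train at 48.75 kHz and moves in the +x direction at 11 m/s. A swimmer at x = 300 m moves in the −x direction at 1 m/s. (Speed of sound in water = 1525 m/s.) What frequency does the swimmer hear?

The observer lies on the +x side, so the source is heading toward the observer and the observer is heading toward the source.
General Doppler shift: f' = f · (v + v_o)/(v − v_s).
f' = 48.75 × (1525 + 1)/(1525 − 11) = 48.75 × 1526/1514 ≈ 49.1 kHz.

49.1 kHz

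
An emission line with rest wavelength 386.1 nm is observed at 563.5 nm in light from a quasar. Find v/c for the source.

0.361c

λ'/λ₀ = 1.4595 > 1 (redshift), so the source is receding.
λ'/λ₀ = √((1 + β)/(1 − β)) for a receding source ⇒ β = (r² − 1)/(r² + 1) with r = λ'/λ₀.
β = (2.1300 − 1)/(2.1300 + 1) ≈ 0.361.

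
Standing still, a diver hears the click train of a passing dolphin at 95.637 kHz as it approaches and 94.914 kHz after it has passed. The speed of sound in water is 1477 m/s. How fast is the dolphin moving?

f₁/f₂ = (v + v_s)/(v − v_s), so v_s = v · (f₁ − f₂)/(f₁ + f₂).
v_s = 1477 × (95.637 − 94.914)/(95.637 + 94.914) = 1477 × 0.723/190.551 ≈ 5.6 m/s.

5.6 m/s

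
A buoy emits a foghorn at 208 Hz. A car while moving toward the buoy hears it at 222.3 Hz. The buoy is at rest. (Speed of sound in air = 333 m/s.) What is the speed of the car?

22.9 m/s

f' = f · (v + v_o)/v ⇒ v_o = v · |f'/f − 1|.
v_o = 333 × |222.3/208 − 1| = 333 × 0.06875 ≈ 22.9 m/s.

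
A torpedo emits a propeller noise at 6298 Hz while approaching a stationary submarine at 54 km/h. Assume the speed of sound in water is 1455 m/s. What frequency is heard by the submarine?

6364 Hz

54 km/h = 15 m/s.
Moving source, stationary observer: f' = f · v/(v − v_s) since the source is approaching.
f' = 6298 × 1455/(1455 − 15) = 6298 × 1455/1440 ≈ 6364 Hz.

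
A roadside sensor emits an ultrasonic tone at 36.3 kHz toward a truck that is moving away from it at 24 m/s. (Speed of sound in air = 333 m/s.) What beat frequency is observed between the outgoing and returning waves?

4881 Hz

At the truck (a moving observer), f₁ = f₀ · (v − u)/v = 36.3 × 309/333 ≈ 33.68 kHz.
The reflection then acts as a moving source: f₂ = f₁ · v/(v + u) ≈ 31.42 kHz.
Equivalently f₂ = f₀ · (v − u)/(v + u).
Beat frequency (with f₀ = 36300 Hz): |f₂ − f₀| = 2u·f₀/(v + u) = 2 × 24 × 36300/357 ≈ 4881 Hz.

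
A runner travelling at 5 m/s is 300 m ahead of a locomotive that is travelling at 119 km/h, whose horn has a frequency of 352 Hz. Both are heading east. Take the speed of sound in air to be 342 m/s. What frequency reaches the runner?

384 Hz

119 km/h = 33.06 m/s.
The runner is ahead, so the locomotive is moving toward it while the runner is moving away from the locomotive.
With source approaching and observer receding, f' = f · (v − v_o)/(v − v_s).
f' = 352 × (342 − 5)/(342 − 33.06) = 352 × 337/308.94 ≈ 384 Hz.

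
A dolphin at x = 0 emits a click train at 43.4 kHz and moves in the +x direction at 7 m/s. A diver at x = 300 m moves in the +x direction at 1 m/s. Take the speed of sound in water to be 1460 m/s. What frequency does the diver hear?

The observer lies on the +x side, so the source is heading toward the observer and the observer is heading away from the source.
With source approaching and observer receding, f' = f · (v − v_o)/(v − v_s).
f' = 43.4 × (1460 − 1)/(1460 − 7) = 43.4 × 1459/1453 ≈ 43.6 kHz.

43.6 kHz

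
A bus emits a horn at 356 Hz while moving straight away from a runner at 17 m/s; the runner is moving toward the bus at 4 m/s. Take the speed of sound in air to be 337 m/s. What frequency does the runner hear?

With source receding and observer approaching, f' = f · (v + v_o)/(v + v_s).
f' = 356 × (337 + 4)/(337 + 17) = 356 × 341/354 ≈ 343 Hz.

343 Hz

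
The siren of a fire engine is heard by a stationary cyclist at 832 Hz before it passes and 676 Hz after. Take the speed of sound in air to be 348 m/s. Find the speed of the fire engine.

36 m/s

f₁/f₂ = (v + v_s)/(v − v_s), so v_s = v · (f₁ − f₂)/(f₁ + f₂).
v_s = 348 × (832 − 676)/(832 + 676) = 348 × 156/1508 ≈ 36 m/s.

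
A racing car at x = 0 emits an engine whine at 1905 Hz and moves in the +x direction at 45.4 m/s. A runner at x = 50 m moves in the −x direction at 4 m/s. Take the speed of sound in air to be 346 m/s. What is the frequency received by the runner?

The observer lies on the +x side, so the source is heading toward the observer and the observer is heading toward the source.
General Doppler shift: f' = f · (v + v_o)/(v − v_s).
f' = 1905 × (346 + 4)/(346 − 45.4) = 1905 × 350/300.6 ≈ 2218 Hz.

2218 Hz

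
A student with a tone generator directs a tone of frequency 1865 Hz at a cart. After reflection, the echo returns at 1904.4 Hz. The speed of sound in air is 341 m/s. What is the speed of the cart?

3.6 m/s

Double Doppler shift off a moving reflector: f₂ = f₀ · (v + u)/(v − u) (u > 0 toward emitter).
Rearranging, u = v · (f₂ − f₀)/(f₂ + f₀) = 341 × 39.4/3769.4 ≈ 3.6 m/s.
So the cart is moving at 3.6 m/s toward the emitter.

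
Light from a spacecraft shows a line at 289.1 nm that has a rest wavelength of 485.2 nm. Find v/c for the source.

λ'/λ₀ = 0.5958 < 1 (blueshift), so the source is approaching.
λ'/λ₀ = √((1 − β)/(1 + β)) for an approaching source ⇒ β = (1 − r²)/(1 + r²) with r = λ'/λ₀.
β = (1 − 0.3550)/(1 + 0.3550) ≈ 0.476.

0.476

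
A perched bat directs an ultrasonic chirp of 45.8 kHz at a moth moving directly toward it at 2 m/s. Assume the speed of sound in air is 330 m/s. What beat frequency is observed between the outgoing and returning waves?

The moth first receives the wave as a moving observer: f₁ = f₀ · (v + u)/v = 45.8 × (330 + 2)/330 ≈ 46.078 kHz.
On reflection it acts as a source moving toward the stationary detector: f₂ = f₁ · v/(v − u) = 46.078 × 330/328 ≈ 46.359 kHz.
Beat frequency (with f₀ = 45800 Hz): |f₂ − f₀| = 2u·f₀/(v − u) = 2 × 2 × 45800/328 ≈ 559 Hz.

559 Hz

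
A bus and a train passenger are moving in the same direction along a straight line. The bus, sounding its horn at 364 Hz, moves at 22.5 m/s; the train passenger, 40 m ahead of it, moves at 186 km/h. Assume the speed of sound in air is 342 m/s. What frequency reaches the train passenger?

331 Hz

186 km/h = 51.67 m/s.
The train passenger is ahead, so the bus is moving toward it while the train passenger is moving away from the bus.
With source approaching and observer receding, f' = f · (v − v_o)/(v − v_s).
f' = 364 × (342 − 51.67)/(342 − 22.5) = 364 × 290.33/319.5 ≈ 331 Hz.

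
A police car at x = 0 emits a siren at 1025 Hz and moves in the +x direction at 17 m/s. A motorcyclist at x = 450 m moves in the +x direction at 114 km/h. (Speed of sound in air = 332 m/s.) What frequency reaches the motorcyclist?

114 km/h = 31.67 m/s.
The observer lies on the +x side, so the source is heading toward the observer and the observer is heading away from the source.
Both move, so f' = f · (v − v_o)/(v − v_s).
f' = 1025 × (332 − 31.67)/(332 − 17) = 1025 × 300.33/315 ≈ 977 Hz.

977 Hz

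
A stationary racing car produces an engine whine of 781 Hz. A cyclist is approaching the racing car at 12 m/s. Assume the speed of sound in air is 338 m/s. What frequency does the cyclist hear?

809 Hz

Moving observer, stationary source: f' = f · (v + v_o)/v.
f' = 781 × (338 + 12)/338 = 781 × 350/338 ≈ 809 Hz.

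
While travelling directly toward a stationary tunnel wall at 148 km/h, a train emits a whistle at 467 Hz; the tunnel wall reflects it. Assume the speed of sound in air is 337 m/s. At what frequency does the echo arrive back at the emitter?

597 Hz

148 km/h = 41.11 m/s.
The tunnel wall receives the sound from a moving source: f₁ = f₀ · v/(v − v_e) = 467 × 337/295.89 ≈ 532 Hz.
On the return leg the train is a moving observer: f₂ = f₁ · (v + v_e)/v = 532 × 378.11/337 ≈ 597 Hz.
Equivalently f₂ = f₀ · (v + v_e)/(v − v_e).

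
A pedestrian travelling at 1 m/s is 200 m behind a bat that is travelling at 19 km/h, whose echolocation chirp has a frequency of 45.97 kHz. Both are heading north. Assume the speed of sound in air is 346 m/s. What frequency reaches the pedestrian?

19 km/h = 5.278 m/s.
The pedestrian is behind, so the bat is moving away from it while the pedestrian is moving toward the bat.
Both move, so f' = f · (v + v_o)/(v + v_s).
f' = 45.97 × (346 + 1)/(346 + 5.278) = 45.97 × 347/351.28 ≈ 45.4 kHz.

45.4 kHz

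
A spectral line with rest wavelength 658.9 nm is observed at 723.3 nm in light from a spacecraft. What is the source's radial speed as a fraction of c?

λ'/λ₀ = 1.0977 > 1 (redshift), so the source is receding.
λ'/λ₀ = √((1 + β)/(1 − β)) for a receding source ⇒ β = (r² − 1)/(r² + 1) with r = λ'/λ₀.
β = (1.2050 − 1)/(1.2050 + 1) ≈ 0.093.

0.093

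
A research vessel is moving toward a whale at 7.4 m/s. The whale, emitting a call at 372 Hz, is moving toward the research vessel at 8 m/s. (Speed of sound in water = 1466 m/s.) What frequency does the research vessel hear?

376 Hz

Both move, so f' = f · (v + v_o)/(v − v_s).
f' = 372 × (1466 + 7.4)/(1466 − 8) = 372 × 1473.4/1458 ≈ 376 Hz.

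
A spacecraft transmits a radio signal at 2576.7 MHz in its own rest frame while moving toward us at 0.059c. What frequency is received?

2733.5 MHz

Relativistic Doppler for frequency: f' = f₀ · √((1 + β)/(1 − β)).
f' = 2576.7 × √(1.0590/0.9410) = 2576.7 × 1.06085 ≈ 2733.5 MHz.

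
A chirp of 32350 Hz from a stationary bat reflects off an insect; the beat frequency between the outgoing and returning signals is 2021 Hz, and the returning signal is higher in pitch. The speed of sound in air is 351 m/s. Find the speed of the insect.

Double Doppler shift off a moving reflector: f₂ = f₀ · (v + u)/(v − u) (u > 0 toward emitter).
Returning signal is higher, so f₂ = f₀ + Δf = 32350 + 2021 = 34371 Hz.
Rearranging, u = v · (f₂ − f₀)/(f₂ + f₀) = 351 × 2021/66721 ≈ 10.6 m/s.
So the insect is moving at 10.6 m/s toward the emitter.

10.6 m/s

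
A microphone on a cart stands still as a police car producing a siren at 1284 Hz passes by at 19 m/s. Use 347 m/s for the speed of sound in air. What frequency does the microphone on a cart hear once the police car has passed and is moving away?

1217 Hz

Receding: f₂ = f · v/(v + v_s) = 1284 × 347/366 ≈ 1217 Hz.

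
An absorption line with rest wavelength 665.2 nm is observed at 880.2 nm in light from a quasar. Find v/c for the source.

λ'/λ₀ = 1.3232 > 1 (redshift), so the source is receding.
λ'/λ₀ = √((1 + β)/(1 − β)) for a receding source ⇒ β = (r² − 1)/(r² + 1) with r = λ'/λ₀.
β = (1.7509 − 1)/(1.7509 + 1) ≈ 0.273.

0.273c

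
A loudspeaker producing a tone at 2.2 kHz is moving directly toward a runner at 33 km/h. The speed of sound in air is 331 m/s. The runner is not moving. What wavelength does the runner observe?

33 km/h = 9.167 m/s.
Moving source, stationary observer: f' = f · v/(v − v_s) since the source is approaching.
f' = 2.2 × 331/(331 − 9.167) ≈ 2.26 kHz.
λ' = v/f' = 331/2262.66 ≈ 14.6 cm.

14.6 cm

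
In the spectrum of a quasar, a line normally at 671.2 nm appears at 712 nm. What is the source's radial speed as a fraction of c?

0.059c

λ'/λ₀ = 1.0608 > 1 (redshift), so the source is receding.
λ'/λ₀ = √((1 + β)/(1 − β)) for a receding source ⇒ β = (r² − 1)/(r² + 1) with r = λ'/λ₀.
β = (1.1253 − 1)/(1.1253 + 1) ≈ 0.059.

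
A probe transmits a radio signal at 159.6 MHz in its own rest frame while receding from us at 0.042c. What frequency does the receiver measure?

153.0 MHz

Relativistic Doppler for frequency: f' = f₀ · √((1 − β)/(1 + β)).
f' = 159.6 × √(0.9580/1.0420) = 159.6 × 0.95885 ≈ 153.0 MHz.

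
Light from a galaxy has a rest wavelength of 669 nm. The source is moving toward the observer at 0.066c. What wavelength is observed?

Relativistic Doppler for wavelength: λ' = λ₀ · √((1 − β)/(1 + β)).
λ' = 669 × √(0.9340/1.0660) = 669 × 0.93604 ≈ 626.2 nm.

626.2 nm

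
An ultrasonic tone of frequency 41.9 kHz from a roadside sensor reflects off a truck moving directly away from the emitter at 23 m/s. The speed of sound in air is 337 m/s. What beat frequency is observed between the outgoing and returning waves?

At the truck (a moving observer), f₁ = f₀ · (v − u)/v = 41.9 × 314/337 ≈ 39.04 kHz.
The reflection then acts as a moving source: f₂ = f₁ · v/(v + u) ≈ 36.55 kHz.
Beat frequency (with f₀ = 41900 Hz): |f₂ − f₀| = 2u·f₀/(v + u) = 2 × 23 × 41900/360 ≈ 5354 Hz.

5354 Hz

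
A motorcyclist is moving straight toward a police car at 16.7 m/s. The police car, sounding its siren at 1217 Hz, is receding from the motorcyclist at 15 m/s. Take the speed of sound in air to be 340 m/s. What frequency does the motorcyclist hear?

General Doppler shift: f' = f · (v + v_o)/(v + v_s).
f' = 1217 × (340 + 16.7)/(340 + 15) = 1217 × 356.7/355 ≈ 1223 Hz.

1223 Hz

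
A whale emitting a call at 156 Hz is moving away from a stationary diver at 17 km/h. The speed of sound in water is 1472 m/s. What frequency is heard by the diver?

17 km/h = 4.722 m/s.
With the source moving away from a stationary observer, f' = f · v/(v + v_s).
f' = 156 × 1472/(1472 + 4.722) = 156 × 1472/1477 ≈ 156 Hz.

156 Hz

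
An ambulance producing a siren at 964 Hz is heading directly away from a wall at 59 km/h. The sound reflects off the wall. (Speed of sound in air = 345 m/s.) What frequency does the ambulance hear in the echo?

877 Hz

59 km/h = 16.39 m/s.
The wall receives the sound from a moving source: f₁ = f₀ · v/(v + v_e) = 964 × 345/361.39 ≈ 920 Hz.
On the return leg the ambulance is a moving observer: f₂ = f₁ · (v − v_e)/v = 920 × 328.61/345 ≈ 877 Hz.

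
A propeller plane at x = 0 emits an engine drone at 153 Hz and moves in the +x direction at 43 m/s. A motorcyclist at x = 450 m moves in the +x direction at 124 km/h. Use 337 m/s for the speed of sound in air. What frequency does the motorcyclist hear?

124 km/h = 34.44 m/s.
The observer lies on the +x side, so the source is heading toward the observer and the observer is heading away from the source.
General Doppler shift: f' = f · (v − v_o)/(v − v_s).
f' = 153 × (337 − 34.44)/(337 − 43) = 153 × 302.56/294 ≈ 157 Hz.

157 Hz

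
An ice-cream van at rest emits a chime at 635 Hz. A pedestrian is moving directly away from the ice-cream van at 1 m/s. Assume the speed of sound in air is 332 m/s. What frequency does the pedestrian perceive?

Only the observer moves, away from the source, so f' = f · (v − v_o)/v.
f' = 635 × (332 − 1)/332 = 635 × 331/332 ≈ 633 Hz.

633 Hz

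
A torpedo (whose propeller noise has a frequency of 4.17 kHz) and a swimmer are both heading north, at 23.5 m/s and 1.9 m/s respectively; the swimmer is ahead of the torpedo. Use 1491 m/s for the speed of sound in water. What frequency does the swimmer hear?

4.23 kHz

The swimmer is ahead, so the torpedo is moving toward it while the swimmer is moving away from the torpedo.
General Doppler shift: f' = f · (v − v_o)/(v − v_s).
f' = 4.17 × (1491 − 1.9)/(1491 − 23.5) = 4.17 × 1489.1/1467.5 ≈ 4.23 kHz.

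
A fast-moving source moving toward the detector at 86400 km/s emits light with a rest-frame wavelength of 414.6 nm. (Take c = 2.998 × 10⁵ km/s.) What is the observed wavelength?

308.2 nm

β = v/c = 86400/299800 = 0.2882.
Relativistic Doppler for wavelength: λ' = λ₀ · √((1 − β)/(1 + β)).
λ' = 414.6 × √(0.7118/1.2882) = 414.6 × 0.74335 ≈ 308.2 nm.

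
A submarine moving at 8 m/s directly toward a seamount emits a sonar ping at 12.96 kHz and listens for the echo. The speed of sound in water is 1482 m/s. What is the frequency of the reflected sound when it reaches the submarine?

13.10 kHz

The seamount receives the sound from a moving source: f₁ = f₀ · v/(v − v_e) = 12.96 × 1482/1474 ≈ 13.03 kHz.
On the return leg the submarine is a moving observer: f₂ = f₁ · (v + v_e)/v = 13.03 × 1490/1482 ≈ 13.10 kHz.
Equivalently f₂ = f₀ · (v + v_e)/(v − v_e).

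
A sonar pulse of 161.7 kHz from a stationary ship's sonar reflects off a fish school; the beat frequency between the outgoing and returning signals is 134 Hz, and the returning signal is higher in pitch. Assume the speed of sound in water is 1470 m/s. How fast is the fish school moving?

Double Doppler shift off a moving reflector: f₂ = f₀ · (v + u)/(v − u) (u > 0 toward emitter).
Returning signal is higher, so f₂ = f₀ + Δf = 161700 + 134 = 161834 Hz.
Rearranging, u = v · (f₂ − f₀)/(f₂ + f₀) = 1470 × 134/323534 ≈ 0.61 m/s.
So the fish school is moving at 0.61 m/s toward the emitter.

0.61 m/s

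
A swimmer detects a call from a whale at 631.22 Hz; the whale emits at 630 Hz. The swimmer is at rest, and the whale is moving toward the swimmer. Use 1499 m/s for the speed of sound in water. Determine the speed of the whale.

2.90 m/s

f' = f · v/(v − v_s) ⇒ v_s = v · |1 − f/f'|.
v_s = 1499 × |1 − 630/631.22| = 1499 × 0.001933 ≈ 2.90 m/s.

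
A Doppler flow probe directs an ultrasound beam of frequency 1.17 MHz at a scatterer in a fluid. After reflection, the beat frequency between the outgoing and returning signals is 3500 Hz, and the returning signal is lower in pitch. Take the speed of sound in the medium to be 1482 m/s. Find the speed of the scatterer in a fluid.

Double Doppler shift off a moving reflector: f₂ = f₀ · (v + u)/(v − u) (u > 0 toward emitter).
Returning signal is lower, so f₂ = f₀ − Δf = 1170000 − 3500 = 1166500 Hz.
Rearranging, u = v · (f₂ − f₀)/(f₂ + f₀) = 1482 × -3500/2336500 ≈ -2.22 m/s.
So the scatterer in a fluid is moving at 2.22 m/s away from the emitter.

2.22 m/s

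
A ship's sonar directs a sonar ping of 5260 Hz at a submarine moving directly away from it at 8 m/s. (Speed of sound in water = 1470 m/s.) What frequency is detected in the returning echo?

5203 Hz

At the submarine (a moving observer), f₁ = f₀ · (v − u)/v = 5260 × 1462/1470 ≈ 5231 Hz.
The reflection then acts as a moving source: f₂ = f₁ · v/(v + u) ≈ 5203 Hz.
Equivalently f₂ = f₀ · (v − u)/(v + u).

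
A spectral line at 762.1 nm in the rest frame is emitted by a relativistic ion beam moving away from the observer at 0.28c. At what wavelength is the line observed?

Relativistic Doppler for wavelength: λ' = λ₀ · √((1 + β)/(1 − β)).
λ' = 762.1 × √(1.2800/0.7200) = 762.1 × 1.33333 ≈ 1016.1 nm.

1016.1 nm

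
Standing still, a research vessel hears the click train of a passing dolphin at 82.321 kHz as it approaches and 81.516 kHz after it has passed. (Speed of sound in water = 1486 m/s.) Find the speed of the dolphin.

7.3 m/s

f₁/f₂ = (v + v_s)/(v − v_s), so v_s = v · (f₁ − f₂)/(f₁ + f₂).
v_s = 1486 × (82.321 − 81.516)/(82.321 + 81.516) = 1486 × 0.805/163.837 ≈ 7.3 m/s.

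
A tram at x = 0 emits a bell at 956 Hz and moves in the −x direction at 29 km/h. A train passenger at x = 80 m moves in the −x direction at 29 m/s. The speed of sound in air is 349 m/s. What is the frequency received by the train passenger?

29 km/h = 8.056 m/s.
The observer lies on the +x side, so the source is heading away from the observer and the observer is heading toward the source.
With source receding and observer approaching, f' = f · (v + v_o)/(v + v_s).
f' = 956 × (349 + 29)/(349 + 8.056) = 956 × 378/357.06 ≈ 1012 Hz.

1012 Hz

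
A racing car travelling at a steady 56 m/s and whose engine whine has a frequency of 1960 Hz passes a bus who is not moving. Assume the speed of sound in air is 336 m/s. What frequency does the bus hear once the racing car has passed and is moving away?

Receding: f₂ = f · v/(v + v_s) = 1960 × 336/392 ≈ 1680 Hz.

1680 Hz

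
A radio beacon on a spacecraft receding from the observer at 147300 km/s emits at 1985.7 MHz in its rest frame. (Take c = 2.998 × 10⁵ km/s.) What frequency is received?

β = v/c = 147300/299800 = 0.4913.
Relativistic Doppler for frequency: f' = f₀ · √((1 − β)/(1 + β)).
f' = 1985.7 × √(0.5087/1.4913) = 1985.7 × 0.58403 ≈ 1159.7 MHz.

1159.7 MHz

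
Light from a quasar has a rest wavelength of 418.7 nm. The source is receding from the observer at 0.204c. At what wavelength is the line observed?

Relativistic Doppler for wavelength: λ' = λ₀ · √((1 + β)/(1 − β)).
λ' = 418.7 × √(1.2040/0.7960) = 418.7 × 1.22986 ≈ 514.9 nm.

514.9 nm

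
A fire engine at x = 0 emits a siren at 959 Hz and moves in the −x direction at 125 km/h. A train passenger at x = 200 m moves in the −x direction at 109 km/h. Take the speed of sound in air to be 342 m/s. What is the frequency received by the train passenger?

125 km/h = 34.72 m/s; 109 km/h = 30.28 m/s.
The observer lies on the +x side, so the source is heading away from the observer and the observer is heading toward the source.
General Doppler shift: f' = f · (v + v_o)/(v + v_s).
f' = 959 × (342 + 30.28)/(342 + 34.72) = 959 × 372.28/376.72 ≈ 948 Hz.

948 Hz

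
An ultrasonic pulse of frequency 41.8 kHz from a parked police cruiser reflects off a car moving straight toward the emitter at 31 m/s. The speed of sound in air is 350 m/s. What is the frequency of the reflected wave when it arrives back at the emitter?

49.9 kHz

The car first receives the wave as a moving observer: f₁ = f₀ · (v + u)/v = 41.8 × (350 + 31)/350 ≈ 45.5 kHz.
On reflection it acts as a source moving toward the stationary detector: f₂ = f₁ · v/(v − u) = 45.5 × 350/319 ≈ 49.9 kHz.
Equivalently f₂ = f₀ · (v + u)/(v − u).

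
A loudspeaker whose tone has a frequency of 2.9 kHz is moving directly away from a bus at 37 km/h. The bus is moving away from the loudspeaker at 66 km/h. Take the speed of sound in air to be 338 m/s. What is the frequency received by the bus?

2.66 kHz

37 km/h = 10.28 m/s; 66 km/h = 18.33 m/s.
With source receding and observer receding, f' = f · (v − v_o)/(v + v_s).
f' = 2.9 × (338 − 18.33)/(338 + 10.28) = 2.9 × 319.67/348.28 ≈ 2.66 kHz.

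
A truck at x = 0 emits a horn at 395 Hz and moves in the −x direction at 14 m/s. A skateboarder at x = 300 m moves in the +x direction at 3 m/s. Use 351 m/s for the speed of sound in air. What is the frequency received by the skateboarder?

377 Hz

The observer lies on the +x side, so the source is heading away from the observer and the observer is heading away from the source.
General Doppler shift: f' = f · (v − v_o)/(v + v_s).
f' = 395 × (351 − 3)/(351 + 14) = 395 × 348/365 ≈ 377 Hz.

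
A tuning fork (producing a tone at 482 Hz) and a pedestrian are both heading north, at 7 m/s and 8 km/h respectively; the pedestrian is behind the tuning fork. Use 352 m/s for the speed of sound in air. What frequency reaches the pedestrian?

8 km/h = 2.222 m/s.
The pedestrian is behind, so the tuning fork is moving away from it while the pedestrian is moving toward the tuning fork.
Both move, so f' = f · (v + v_o)/(v + v_s).
f' = 482 × (352 + 2.222)/(352 + 7) = 482 × 354.22/359 ≈ 476 Hz.

476 Hz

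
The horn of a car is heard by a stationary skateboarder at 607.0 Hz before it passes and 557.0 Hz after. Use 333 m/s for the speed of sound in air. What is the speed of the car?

14.3 m/s

f₁/f₂ = (v + v_s)/(v − v_s), so v_s = v · (f₁ − f₂)/(f₁ + f₂).
v_s = 333 × (607.0 − 557.0)/(607.0 + 557.0) = 333 × 50.0/1164.0 ≈ 14.3 m/s.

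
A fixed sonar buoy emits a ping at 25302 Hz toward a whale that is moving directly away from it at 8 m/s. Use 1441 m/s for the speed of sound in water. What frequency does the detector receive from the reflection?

At the whale (a moving observer), f₁ = f₀ · (v − u)/v = 25302 × 1433/1441 ≈ 25162 Hz.
The reflection then acts as a moving source: f₂ = f₁ · v/(v + u) ≈ 25023 Hz.
Equivalently f₂ = f₀ · (v − u)/(v + u).

25023 Hz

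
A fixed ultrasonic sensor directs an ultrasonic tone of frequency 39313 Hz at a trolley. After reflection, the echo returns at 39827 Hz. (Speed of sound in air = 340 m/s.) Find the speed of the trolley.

Double Doppler shift off a moving reflector: f₂ = f₀ · (v + u)/(v − u) (u > 0 toward emitter).
Rearranging, u = v · (f₂ − f₀)/(f₂ + f₀) = 340 × 514/79140 ≈ 2.21 m/s.
So the trolley is moving at 2.21 m/s toward the emitter.

2.21 m/s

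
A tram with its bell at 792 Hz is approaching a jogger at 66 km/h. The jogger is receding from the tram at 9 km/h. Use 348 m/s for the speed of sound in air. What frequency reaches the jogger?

66 km/h = 18.33 m/s; 9 km/h = 2.5 m/s.
Both move, so f' = f · (v − v_o)/(v − v_s).
f' = 792 × (348 − 2.5)/(348 − 18.33) = 792 × 345.5/329.67 ≈ 830 Hz.

830 Hz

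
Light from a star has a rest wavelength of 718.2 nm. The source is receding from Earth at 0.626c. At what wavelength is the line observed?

Relativistic Doppler for wavelength: λ' = λ₀ · √((1 + β)/(1 − β)).
λ' = 718.2 × √(1.6260/0.3740) = 718.2 × 2.08509 ≈ 1497.5 nm.

1497.5 nm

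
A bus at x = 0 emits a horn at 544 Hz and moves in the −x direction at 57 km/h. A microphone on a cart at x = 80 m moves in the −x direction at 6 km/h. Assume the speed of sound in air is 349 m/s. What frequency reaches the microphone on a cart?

523 Hz

57 km/h = 15.83 m/s; 6 km/h = 1.667 m/s.
The observer lies on the +x side, so the source is heading away from the observer and the observer is heading toward the source.
Both move, so f' = f · (v + v_o)/(v + v_s).
f' = 544 × (349 + 1.667)/(349 + 15.83) = 544 × 350.67/364.83 ≈ 523 Hz.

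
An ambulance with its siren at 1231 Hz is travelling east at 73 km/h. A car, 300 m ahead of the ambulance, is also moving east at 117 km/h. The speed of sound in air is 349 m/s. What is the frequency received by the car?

1185 Hz

73 km/h = 20.28 m/s; 117 km/h = 32.5 m/s.
The car is ahead, so the ambulance is moving toward it while the car is moving away from the ambulance.
General Doppler shift: f' = f · (v − v_o)/(v − v_s).
f' = 1231 × (349 − 32.5)/(349 − 20.28) = 1231 × 316.5/328.72 ≈ 1185 Hz.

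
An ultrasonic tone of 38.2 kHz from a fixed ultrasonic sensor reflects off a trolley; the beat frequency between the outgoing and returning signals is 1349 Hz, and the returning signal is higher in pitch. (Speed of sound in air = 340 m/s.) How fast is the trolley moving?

Double Doppler shift off a moving reflector: f₂ = f₀ · (v + u)/(v − u) (u > 0 toward emitter).
Returning signal is higher, so f₂ = f₀ + Δf = 38200 + 1349 = 39549 Hz.
Rearranging, u = v · (f₂ − f₀)/(f₂ + f₀) = 340 × 1349/77749 ≈ 5.9 m/s.
So the trolley is moving at 5.9 m/s toward the emitter.

5.9 m/s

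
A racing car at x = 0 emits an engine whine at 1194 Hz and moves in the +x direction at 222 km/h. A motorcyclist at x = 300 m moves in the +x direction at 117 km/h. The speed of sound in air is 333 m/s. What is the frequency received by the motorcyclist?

222 km/h = 61.67 m/s; 117 km/h = 32.5 m/s.
The observer lies on the +x side, so the source is heading toward the observer and the observer is heading away from the source.
General Doppler shift: f' = f · (v − v_o)/(v − v_s).
f' = 1194 × (333 − 32.5)/(333 − 61.67) = 1194 × 300.5/271.33 ≈ 1322 Hz.

1322 Hz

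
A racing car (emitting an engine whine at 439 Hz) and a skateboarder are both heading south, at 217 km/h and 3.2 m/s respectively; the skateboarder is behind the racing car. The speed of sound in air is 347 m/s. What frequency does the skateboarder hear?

377 Hz

217 km/h = 60.28 m/s.
The skateboarder is behind, so the racing car is moving away from it while the skateboarder is moving toward the racing car.
With source receding and observer approaching, f' = f · (v + v_o)/(v + v_s).
f' = 439 × (347 + 3.2)/(347 + 60.28) = 439 × 350.2/407.28 ≈ 377 Hz.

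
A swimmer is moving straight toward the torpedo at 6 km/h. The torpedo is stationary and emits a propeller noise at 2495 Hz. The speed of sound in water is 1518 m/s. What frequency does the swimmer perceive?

2498 Hz

6 km/h = 1.667 m/s.
Only the observer moves, toward the source, so f' = f · (v + v_o)/v.
f' = 2495 × (1518 + 1.667)/1518 = 2495 × 1519.7/1518 ≈ 2498 Hz.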